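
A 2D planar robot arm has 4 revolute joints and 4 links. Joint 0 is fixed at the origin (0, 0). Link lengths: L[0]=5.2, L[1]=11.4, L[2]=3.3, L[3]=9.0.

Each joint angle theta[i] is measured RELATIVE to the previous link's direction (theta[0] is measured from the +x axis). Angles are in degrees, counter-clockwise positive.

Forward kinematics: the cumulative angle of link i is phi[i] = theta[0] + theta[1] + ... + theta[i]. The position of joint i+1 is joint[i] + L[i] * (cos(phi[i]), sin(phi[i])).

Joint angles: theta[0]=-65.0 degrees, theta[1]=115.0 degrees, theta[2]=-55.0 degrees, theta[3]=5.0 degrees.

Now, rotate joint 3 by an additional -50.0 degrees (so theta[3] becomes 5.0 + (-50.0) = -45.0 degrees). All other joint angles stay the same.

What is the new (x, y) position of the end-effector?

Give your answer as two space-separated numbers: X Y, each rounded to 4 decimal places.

Answer: 18.5979 -3.1619

Derivation:
joint[0] = (0.0000, 0.0000)  (base)
link 0: phi[0] = -65 = -65 deg
  cos(-65 deg) = 0.4226, sin(-65 deg) = -0.9063
  joint[1] = (0.0000, 0.0000) + 5.2 * (0.4226, -0.9063) = (0.0000 + 2.1976, 0.0000 + -4.7128) = (2.1976, -4.7128)
link 1: phi[1] = -65 + 115 = 50 deg
  cos(50 deg) = 0.6428, sin(50 deg) = 0.7660
  joint[2] = (2.1976, -4.7128) + 11.4 * (0.6428, 0.7660) = (2.1976 + 7.3278, -4.7128 + 8.7329) = (9.5254, 4.0201)
link 2: phi[2] = -65 + 115 + -55 = -5 deg
  cos(-5 deg) = 0.9962, sin(-5 deg) = -0.0872
  joint[3] = (9.5254, 4.0201) + 3.3 * (0.9962, -0.0872) = (9.5254 + 3.2874, 4.0201 + -0.2876) = (12.8128, 3.7325)
link 3: phi[3] = -65 + 115 + -55 + -45 = -50 deg
  cos(-50 deg) = 0.6428, sin(-50 deg) = -0.7660
  joint[4] = (12.8128, 3.7325) + 9 * (0.6428, -0.7660) = (12.8128 + 5.7851, 3.7325 + -6.8944) = (18.5979, -3.1619)
End effector: (18.5979, -3.1619)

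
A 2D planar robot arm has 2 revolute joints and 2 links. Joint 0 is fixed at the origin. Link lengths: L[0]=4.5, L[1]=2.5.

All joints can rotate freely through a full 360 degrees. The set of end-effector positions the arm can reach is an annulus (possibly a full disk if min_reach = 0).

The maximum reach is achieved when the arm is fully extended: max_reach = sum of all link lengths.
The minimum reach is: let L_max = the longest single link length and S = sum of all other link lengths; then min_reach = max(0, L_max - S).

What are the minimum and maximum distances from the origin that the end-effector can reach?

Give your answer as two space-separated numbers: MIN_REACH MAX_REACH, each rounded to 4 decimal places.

Answer: 2.0000 7.0000

Derivation:
Link lengths: [4.5, 2.5]
max_reach = 4.5 + 2.5 = 7
L_max = max([4.5, 2.5]) = 4.5
S (sum of others) = 7 - 4.5 = 2.5
min_reach = max(0, 4.5 - 2.5) = max(0, 2) = 2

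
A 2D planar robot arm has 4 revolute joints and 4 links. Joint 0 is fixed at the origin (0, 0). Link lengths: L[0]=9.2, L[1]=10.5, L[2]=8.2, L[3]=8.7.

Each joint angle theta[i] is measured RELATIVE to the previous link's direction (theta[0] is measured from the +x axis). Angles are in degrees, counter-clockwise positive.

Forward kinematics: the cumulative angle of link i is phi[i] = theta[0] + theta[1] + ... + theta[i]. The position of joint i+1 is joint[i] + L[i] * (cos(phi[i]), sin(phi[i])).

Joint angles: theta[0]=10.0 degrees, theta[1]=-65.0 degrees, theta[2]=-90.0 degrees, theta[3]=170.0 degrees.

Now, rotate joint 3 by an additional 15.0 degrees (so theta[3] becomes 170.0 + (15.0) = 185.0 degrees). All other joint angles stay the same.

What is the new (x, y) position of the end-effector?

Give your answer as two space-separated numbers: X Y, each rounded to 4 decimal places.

Answer: 15.0303 -6.1146

Derivation:
joint[0] = (0.0000, 0.0000)  (base)
link 0: phi[0] = 10 = 10 deg
  cos(10 deg) = 0.9848, sin(10 deg) = 0.1736
  joint[1] = (0.0000, 0.0000) + 9.2 * (0.9848, 0.1736) = (0.0000 + 9.0602, 0.0000 + 1.5976) = (9.0602, 1.5976)
link 1: phi[1] = 10 + -65 = -55 deg
  cos(-55 deg) = 0.5736, sin(-55 deg) = -0.8192
  joint[2] = (9.0602, 1.5976) + 10.5 * (0.5736, -0.8192) = (9.0602 + 6.0226, 1.5976 + -8.6011) = (15.0828, -7.0035)
link 2: phi[2] = 10 + -65 + -90 = -145 deg
  cos(-145 deg) = -0.8192, sin(-145 deg) = -0.5736
  joint[3] = (15.0828, -7.0035) + 8.2 * (-0.8192, -0.5736) = (15.0828 + -6.7170, -7.0035 + -4.7033) = (8.3657, -11.7069)
link 3: phi[3] = 10 + -65 + -90 + 185 = 40 deg
  cos(40 deg) = 0.7660, sin(40 deg) = 0.6428
  joint[4] = (8.3657, -11.7069) + 8.7 * (0.7660, 0.6428) = (8.3657 + 6.6646, -11.7069 + 5.5923) = (15.0303, -6.1146)
End effector: (15.0303, -6.1146)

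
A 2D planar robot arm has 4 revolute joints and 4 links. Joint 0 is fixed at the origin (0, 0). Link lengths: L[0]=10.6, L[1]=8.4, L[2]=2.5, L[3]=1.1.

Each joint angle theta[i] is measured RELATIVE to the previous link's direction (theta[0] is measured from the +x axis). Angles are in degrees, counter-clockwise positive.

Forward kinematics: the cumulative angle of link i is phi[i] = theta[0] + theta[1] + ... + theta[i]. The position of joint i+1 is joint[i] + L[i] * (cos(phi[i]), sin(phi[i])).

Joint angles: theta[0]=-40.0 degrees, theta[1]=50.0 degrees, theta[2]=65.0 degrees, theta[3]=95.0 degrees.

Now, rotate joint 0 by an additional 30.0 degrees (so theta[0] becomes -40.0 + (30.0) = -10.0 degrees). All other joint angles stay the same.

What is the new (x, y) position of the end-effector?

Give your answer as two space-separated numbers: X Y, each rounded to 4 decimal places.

joint[0] = (0.0000, 0.0000)  (base)
link 0: phi[0] = -10 = -10 deg
  cos(-10 deg) = 0.9848, sin(-10 deg) = -0.1736
  joint[1] = (0.0000, 0.0000) + 10.6 * (0.9848, -0.1736) = (0.0000 + 10.4390, 0.0000 + -1.8407) = (10.4390, -1.8407)
link 1: phi[1] = -10 + 50 = 40 deg
  cos(40 deg) = 0.7660, sin(40 deg) = 0.6428
  joint[2] = (10.4390, -1.8407) + 8.4 * (0.7660, 0.6428) = (10.4390 + 6.4348, -1.8407 + 5.3994) = (16.8737, 3.5587)
link 2: phi[2] = -10 + 50 + 65 = 105 deg
  cos(105 deg) = -0.2588, sin(105 deg) = 0.9659
  joint[3] = (16.8737, 3.5587) + 2.5 * (-0.2588, 0.9659) = (16.8737 + -0.6470, 3.5587 + 2.4148) = (16.2267, 5.9736)
link 3: phi[3] = -10 + 50 + 65 + 95 = 200 deg
  cos(200 deg) = -0.9397, sin(200 deg) = -0.3420
  joint[4] = (16.2267, 5.9736) + 1.1 * (-0.9397, -0.3420) = (16.2267 + -1.0337, 5.9736 + -0.3762) = (15.1930, 5.5973)
End effector: (15.1930, 5.5973)

Answer: 15.1930 5.5973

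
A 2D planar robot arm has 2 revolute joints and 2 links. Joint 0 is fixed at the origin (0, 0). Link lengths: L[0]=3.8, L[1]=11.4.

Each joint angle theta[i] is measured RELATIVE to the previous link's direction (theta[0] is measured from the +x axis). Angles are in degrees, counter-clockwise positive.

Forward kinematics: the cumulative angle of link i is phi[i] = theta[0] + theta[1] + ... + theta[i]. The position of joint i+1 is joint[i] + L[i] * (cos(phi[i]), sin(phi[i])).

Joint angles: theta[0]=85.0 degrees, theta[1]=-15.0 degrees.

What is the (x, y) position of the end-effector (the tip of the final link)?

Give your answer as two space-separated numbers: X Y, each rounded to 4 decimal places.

joint[0] = (0.0000, 0.0000)  (base)
link 0: phi[0] = 85 = 85 deg
  cos(85 deg) = 0.0872, sin(85 deg) = 0.9962
  joint[1] = (0.0000, 0.0000) + 3.8 * (0.0872, 0.9962) = (0.0000 + 0.3312, 0.0000 + 3.7855) = (0.3312, 3.7855)
link 1: phi[1] = 85 + -15 = 70 deg
  cos(70 deg) = 0.3420, sin(70 deg) = 0.9397
  joint[2] = (0.3312, 3.7855) + 11.4 * (0.3420, 0.9397) = (0.3312 + 3.8990, 3.7855 + 10.7125) = (4.2302, 14.4980)
End effector: (4.2302, 14.4980)

Answer: 4.2302 14.4980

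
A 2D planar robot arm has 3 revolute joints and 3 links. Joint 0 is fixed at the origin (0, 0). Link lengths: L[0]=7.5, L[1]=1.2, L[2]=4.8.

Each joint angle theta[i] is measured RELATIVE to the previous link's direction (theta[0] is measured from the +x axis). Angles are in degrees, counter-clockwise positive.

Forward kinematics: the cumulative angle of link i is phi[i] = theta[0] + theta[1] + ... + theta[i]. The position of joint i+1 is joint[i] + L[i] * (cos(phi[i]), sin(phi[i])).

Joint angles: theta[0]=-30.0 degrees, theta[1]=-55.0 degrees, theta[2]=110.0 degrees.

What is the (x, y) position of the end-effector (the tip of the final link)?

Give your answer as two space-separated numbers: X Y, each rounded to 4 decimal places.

joint[0] = (0.0000, 0.0000)  (base)
link 0: phi[0] = -30 = -30 deg
  cos(-30 deg) = 0.8660, sin(-30 deg) = -0.5000
  joint[1] = (0.0000, 0.0000) + 7.5 * (0.8660, -0.5000) = (0.0000 + 6.4952, 0.0000 + -3.7500) = (6.4952, -3.7500)
link 1: phi[1] = -30 + -55 = -85 deg
  cos(-85 deg) = 0.0872, sin(-85 deg) = -0.9962
  joint[2] = (6.4952, -3.7500) + 1.2 * (0.0872, -0.9962) = (6.4952 + 0.1046, -3.7500 + -1.1954) = (6.5998, -4.9454)
link 2: phi[2] = -30 + -55 + 110 = 25 deg
  cos(25 deg) = 0.9063, sin(25 deg) = 0.4226
  joint[3] = (6.5998, -4.9454) + 4.8 * (0.9063, 0.4226) = (6.5998 + 4.3503, -4.9454 + 2.0286) = (10.9501, -2.9169)
End effector: (10.9501, -2.9169)

Answer: 10.9501 -2.9169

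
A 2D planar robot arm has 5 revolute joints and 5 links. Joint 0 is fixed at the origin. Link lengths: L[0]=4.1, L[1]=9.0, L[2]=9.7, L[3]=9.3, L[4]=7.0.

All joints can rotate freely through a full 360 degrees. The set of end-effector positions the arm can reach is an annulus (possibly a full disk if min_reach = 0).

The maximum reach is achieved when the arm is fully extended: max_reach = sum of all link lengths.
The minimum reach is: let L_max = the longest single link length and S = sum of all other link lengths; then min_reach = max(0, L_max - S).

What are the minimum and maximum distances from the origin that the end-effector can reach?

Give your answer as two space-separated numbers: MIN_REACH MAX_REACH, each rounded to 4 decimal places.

Link lengths: [4.1, 9.0, 9.7, 9.3, 7.0]
max_reach = 4.1 + 9 + 9.7 + 9.3 + 7 = 39.1
L_max = max([4.1, 9.0, 9.7, 9.3, 7.0]) = 9.7
S (sum of others) = 39.1 - 9.7 = 29.4
min_reach = max(0, 9.7 - 29.4) = max(0, -19.7) = 0

Answer: 0.0000 39.1000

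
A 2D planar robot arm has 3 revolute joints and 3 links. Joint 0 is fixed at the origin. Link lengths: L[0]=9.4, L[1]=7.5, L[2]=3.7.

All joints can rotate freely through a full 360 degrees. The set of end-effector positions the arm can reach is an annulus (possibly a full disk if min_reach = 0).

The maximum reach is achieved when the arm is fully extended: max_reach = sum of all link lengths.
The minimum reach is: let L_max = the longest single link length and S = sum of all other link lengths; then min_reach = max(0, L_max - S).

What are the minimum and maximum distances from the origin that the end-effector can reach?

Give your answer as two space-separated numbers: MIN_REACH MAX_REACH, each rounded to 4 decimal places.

Link lengths: [9.4, 7.5, 3.7]
max_reach = 9.4 + 7.5 + 3.7 = 20.6
L_max = max([9.4, 7.5, 3.7]) = 9.4
S (sum of others) = 20.6 - 9.4 = 11.2
min_reach = max(0, 9.4 - 11.2) = max(0, -1.8) = 0

Answer: 0.0000 20.6000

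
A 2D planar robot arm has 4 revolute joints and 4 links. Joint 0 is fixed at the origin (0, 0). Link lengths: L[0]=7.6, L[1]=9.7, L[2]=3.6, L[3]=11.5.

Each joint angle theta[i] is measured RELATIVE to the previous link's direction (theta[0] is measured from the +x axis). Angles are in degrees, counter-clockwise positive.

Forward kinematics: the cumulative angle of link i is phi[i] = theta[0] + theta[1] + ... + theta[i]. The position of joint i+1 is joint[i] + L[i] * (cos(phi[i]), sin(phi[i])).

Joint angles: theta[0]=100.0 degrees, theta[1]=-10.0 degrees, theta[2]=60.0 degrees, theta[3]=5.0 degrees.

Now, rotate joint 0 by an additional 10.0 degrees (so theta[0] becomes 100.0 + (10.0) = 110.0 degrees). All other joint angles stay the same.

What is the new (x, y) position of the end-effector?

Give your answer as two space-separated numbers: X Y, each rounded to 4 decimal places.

Answer: -18.7748 20.9020

Derivation:
joint[0] = (0.0000, 0.0000)  (base)
link 0: phi[0] = 110 = 110 deg
  cos(110 deg) = -0.3420, sin(110 deg) = 0.9397
  joint[1] = (0.0000, 0.0000) + 7.6 * (-0.3420, 0.9397) = (0.0000 + -2.5994, 0.0000 + 7.1417) = (-2.5994, 7.1417)
link 1: phi[1] = 110 + -10 = 100 deg
  cos(100 deg) = -0.1736, sin(100 deg) = 0.9848
  joint[2] = (-2.5994, 7.1417) + 9.7 * (-0.1736, 0.9848) = (-2.5994 + -1.6844, 7.1417 + 9.5526) = (-4.2837, 16.6943)
link 2: phi[2] = 110 + -10 + 60 = 160 deg
  cos(160 deg) = -0.9397, sin(160 deg) = 0.3420
  joint[3] = (-4.2837, 16.6943) + 3.6 * (-0.9397, 0.3420) = (-4.2837 + -3.3829, 16.6943 + 1.2313) = (-7.6666, 17.9256)
link 3: phi[3] = 110 + -10 + 60 + 5 = 165 deg
  cos(165 deg) = -0.9659, sin(165 deg) = 0.2588
  joint[4] = (-7.6666, 17.9256) + 11.5 * (-0.9659, 0.2588) = (-7.6666 + -11.1081, 17.9256 + 2.9764) = (-18.7748, 20.9020)
End effector: (-18.7748, 20.9020)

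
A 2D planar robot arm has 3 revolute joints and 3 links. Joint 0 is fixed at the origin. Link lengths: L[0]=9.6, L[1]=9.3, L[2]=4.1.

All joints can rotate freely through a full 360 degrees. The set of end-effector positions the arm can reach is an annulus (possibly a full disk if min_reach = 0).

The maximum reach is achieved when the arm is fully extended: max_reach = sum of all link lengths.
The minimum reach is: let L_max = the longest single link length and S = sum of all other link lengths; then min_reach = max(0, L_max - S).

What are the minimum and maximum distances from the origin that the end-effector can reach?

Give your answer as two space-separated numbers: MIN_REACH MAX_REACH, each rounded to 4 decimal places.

Link lengths: [9.6, 9.3, 4.1]
max_reach = 9.6 + 9.3 + 4.1 = 23
L_max = max([9.6, 9.3, 4.1]) = 9.6
S (sum of others) = 23 - 9.6 = 13.4
min_reach = max(0, 9.6 - 13.4) = max(0, -3.8) = 0

Answer: 0.0000 23.0000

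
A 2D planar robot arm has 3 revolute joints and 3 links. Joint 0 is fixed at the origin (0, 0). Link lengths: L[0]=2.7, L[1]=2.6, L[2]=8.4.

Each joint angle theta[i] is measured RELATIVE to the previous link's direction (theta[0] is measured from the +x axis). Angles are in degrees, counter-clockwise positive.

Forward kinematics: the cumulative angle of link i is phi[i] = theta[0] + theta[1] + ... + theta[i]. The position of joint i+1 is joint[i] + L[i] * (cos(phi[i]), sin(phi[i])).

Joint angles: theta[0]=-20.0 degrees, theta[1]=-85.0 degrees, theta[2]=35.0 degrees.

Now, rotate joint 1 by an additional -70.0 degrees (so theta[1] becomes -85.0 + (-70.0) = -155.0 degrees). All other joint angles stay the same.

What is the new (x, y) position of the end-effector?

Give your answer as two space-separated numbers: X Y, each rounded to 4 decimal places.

Answer: -6.4877 -6.5495

Derivation:
joint[0] = (0.0000, 0.0000)  (base)
link 0: phi[0] = -20 = -20 deg
  cos(-20 deg) = 0.9397, sin(-20 deg) = -0.3420
  joint[1] = (0.0000, 0.0000) + 2.7 * (0.9397, -0.3420) = (0.0000 + 2.5372, 0.0000 + -0.9235) = (2.5372, -0.9235)
link 1: phi[1] = -20 + -155 = -175 deg
  cos(-175 deg) = -0.9962, sin(-175 deg) = -0.0872
  joint[2] = (2.5372, -0.9235) + 2.6 * (-0.9962, -0.0872) = (2.5372 + -2.5901, -0.9235 + -0.2266) = (-0.0529, -1.1501)
link 2: phi[2] = -20 + -155 + 35 = -140 deg
  cos(-140 deg) = -0.7660, sin(-140 deg) = -0.6428
  joint[3] = (-0.0529, -1.1501) + 8.4 * (-0.7660, -0.6428) = (-0.0529 + -6.4348, -1.1501 + -5.3994) = (-6.4877, -6.5495)
End effector: (-6.4877, -6.5495)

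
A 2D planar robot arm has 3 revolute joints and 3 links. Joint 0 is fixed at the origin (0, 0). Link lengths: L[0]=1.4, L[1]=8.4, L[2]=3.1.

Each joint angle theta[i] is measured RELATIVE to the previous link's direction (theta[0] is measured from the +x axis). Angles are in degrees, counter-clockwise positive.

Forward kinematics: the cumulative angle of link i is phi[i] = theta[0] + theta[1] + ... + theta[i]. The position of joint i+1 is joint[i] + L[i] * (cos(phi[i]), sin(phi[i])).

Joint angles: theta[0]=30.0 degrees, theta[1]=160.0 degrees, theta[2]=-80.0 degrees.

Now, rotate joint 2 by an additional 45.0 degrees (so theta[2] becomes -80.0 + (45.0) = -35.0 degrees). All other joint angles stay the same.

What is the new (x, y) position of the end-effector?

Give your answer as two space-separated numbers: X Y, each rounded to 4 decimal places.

joint[0] = (0.0000, 0.0000)  (base)
link 0: phi[0] = 30 = 30 deg
  cos(30 deg) = 0.8660, sin(30 deg) = 0.5000
  joint[1] = (0.0000, 0.0000) + 1.4 * (0.8660, 0.5000) = (0.0000 + 1.2124, 0.0000 + 0.7000) = (1.2124, 0.7000)
link 1: phi[1] = 30 + 160 = 190 deg
  cos(190 deg) = -0.9848, sin(190 deg) = -0.1736
  joint[2] = (1.2124, 0.7000) + 8.4 * (-0.9848, -0.1736) = (1.2124 + -8.2724, 0.7000 + -1.4586) = (-7.0599, -0.7586)
link 2: phi[2] = 30 + 160 + -35 = 155 deg
  cos(155 deg) = -0.9063, sin(155 deg) = 0.4226
  joint[3] = (-7.0599, -0.7586) + 3.1 * (-0.9063, 0.4226) = (-7.0599 + -2.8096, -0.7586 + 1.3101) = (-9.8695, 0.5515)
End effector: (-9.8695, 0.5515)

Answer: -9.8695 0.5515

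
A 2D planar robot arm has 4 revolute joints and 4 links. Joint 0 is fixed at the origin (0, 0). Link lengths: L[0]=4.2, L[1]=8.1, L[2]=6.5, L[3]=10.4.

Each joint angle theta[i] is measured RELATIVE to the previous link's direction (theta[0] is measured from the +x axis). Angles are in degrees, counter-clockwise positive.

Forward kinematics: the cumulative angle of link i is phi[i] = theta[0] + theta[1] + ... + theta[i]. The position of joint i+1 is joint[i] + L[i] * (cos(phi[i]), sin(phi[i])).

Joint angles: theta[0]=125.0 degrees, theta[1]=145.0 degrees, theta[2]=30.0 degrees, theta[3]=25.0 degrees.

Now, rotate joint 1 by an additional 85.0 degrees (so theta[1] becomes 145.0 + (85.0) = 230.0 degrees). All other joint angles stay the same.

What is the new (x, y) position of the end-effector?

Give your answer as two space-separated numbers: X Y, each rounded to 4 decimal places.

Answer: 18.2361 13.4484

Derivation:
joint[0] = (0.0000, 0.0000)  (base)
link 0: phi[0] = 125 = 125 deg
  cos(125 deg) = -0.5736, sin(125 deg) = 0.8192
  joint[1] = (0.0000, 0.0000) + 4.2 * (-0.5736, 0.8192) = (0.0000 + -2.4090, 0.0000 + 3.4404) = (-2.4090, 3.4404)
link 1: phi[1] = 125 + 230 = 355 deg
  cos(355 deg) = 0.9962, sin(355 deg) = -0.0872
  joint[2] = (-2.4090, 3.4404) + 8.1 * (0.9962, -0.0872) = (-2.4090 + 8.0692, 3.4404 + -0.7060) = (5.6602, 2.7345)
link 2: phi[2] = 125 + 230 + 30 = 385 deg
  cos(385 deg) = 0.9063, sin(385 deg) = 0.4226
  joint[3] = (5.6602, 2.7345) + 6.5 * (0.9063, 0.4226) = (5.6602 + 5.8910, 2.7345 + 2.7470) = (11.5512, 5.4815)
link 3: phi[3] = 125 + 230 + 30 + 25 = 410 deg
  cos(410 deg) = 0.6428, sin(410 deg) = 0.7660
  joint[4] = (11.5512, 5.4815) + 10.4 * (0.6428, 0.7660) = (11.5512 + 6.6850, 5.4815 + 7.9669) = (18.2361, 13.4484)
End effector: (18.2361, 13.4484)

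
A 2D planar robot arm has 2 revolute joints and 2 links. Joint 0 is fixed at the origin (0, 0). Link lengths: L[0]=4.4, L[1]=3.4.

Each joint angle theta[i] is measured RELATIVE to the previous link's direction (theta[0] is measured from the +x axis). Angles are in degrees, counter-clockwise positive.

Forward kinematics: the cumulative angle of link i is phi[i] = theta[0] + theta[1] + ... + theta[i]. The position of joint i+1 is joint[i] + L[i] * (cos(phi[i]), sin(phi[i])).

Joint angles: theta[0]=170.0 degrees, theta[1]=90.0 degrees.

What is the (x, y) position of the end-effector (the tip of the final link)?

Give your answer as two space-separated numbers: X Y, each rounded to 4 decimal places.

Answer: -4.9236 -2.5843

Derivation:
joint[0] = (0.0000, 0.0000)  (base)
link 0: phi[0] = 170 = 170 deg
  cos(170 deg) = -0.9848, sin(170 deg) = 0.1736
  joint[1] = (0.0000, 0.0000) + 4.4 * (-0.9848, 0.1736) = (0.0000 + -4.3332, 0.0000 + 0.7641) = (-4.3332, 0.7641)
link 1: phi[1] = 170 + 90 = 260 deg
  cos(260 deg) = -0.1736, sin(260 deg) = -0.9848
  joint[2] = (-4.3332, 0.7641) + 3.4 * (-0.1736, -0.9848) = (-4.3332 + -0.5904, 0.7641 + -3.3483) = (-4.9236, -2.5843)
End effector: (-4.9236, -2.5843)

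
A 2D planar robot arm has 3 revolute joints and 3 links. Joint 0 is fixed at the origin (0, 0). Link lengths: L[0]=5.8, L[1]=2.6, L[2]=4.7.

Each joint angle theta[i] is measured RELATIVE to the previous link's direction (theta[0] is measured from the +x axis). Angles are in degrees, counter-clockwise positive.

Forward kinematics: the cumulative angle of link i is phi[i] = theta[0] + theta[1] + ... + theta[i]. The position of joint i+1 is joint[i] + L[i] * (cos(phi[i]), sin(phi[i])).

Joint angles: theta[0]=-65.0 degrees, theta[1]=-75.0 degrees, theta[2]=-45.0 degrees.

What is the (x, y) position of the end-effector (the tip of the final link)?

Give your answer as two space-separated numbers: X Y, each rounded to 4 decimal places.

joint[0] = (0.0000, 0.0000)  (base)
link 0: phi[0] = -65 = -65 deg
  cos(-65 deg) = 0.4226, sin(-65 deg) = -0.9063
  joint[1] = (0.0000, 0.0000) + 5.8 * (0.4226, -0.9063) = (0.0000 + 2.4512, 0.0000 + -5.2566) = (2.4512, -5.2566)
link 1: phi[1] = -65 + -75 = -140 deg
  cos(-140 deg) = -0.7660, sin(-140 deg) = -0.6428
  joint[2] = (2.4512, -5.2566) + 2.6 * (-0.7660, -0.6428) = (2.4512 + -1.9917, -5.2566 + -1.6712) = (0.4595, -6.9278)
link 2: phi[2] = -65 + -75 + -45 = -185 deg
  cos(-185 deg) = -0.9962, sin(-185 deg) = 0.0872
  joint[3] = (0.4595, -6.9278) + 4.7 * (-0.9962, 0.0872) = (0.4595 + -4.6821, -6.9278 + 0.4096) = (-4.2226, -6.5182)
End effector: (-4.2226, -6.5182)

Answer: -4.2226 -6.5182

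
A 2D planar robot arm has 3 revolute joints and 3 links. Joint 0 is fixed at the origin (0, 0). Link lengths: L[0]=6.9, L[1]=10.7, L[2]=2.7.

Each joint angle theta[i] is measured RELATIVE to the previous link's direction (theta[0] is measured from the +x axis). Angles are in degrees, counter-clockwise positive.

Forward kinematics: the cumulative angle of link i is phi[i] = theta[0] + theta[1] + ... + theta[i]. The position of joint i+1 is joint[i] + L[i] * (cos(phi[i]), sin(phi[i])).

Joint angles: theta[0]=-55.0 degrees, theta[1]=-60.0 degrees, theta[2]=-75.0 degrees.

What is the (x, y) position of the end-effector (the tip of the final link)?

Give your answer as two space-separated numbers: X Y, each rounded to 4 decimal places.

Answer: -3.2233 -14.8808

Derivation:
joint[0] = (0.0000, 0.0000)  (base)
link 0: phi[0] = -55 = -55 deg
  cos(-55 deg) = 0.5736, sin(-55 deg) = -0.8192
  joint[1] = (0.0000, 0.0000) + 6.9 * (0.5736, -0.8192) = (0.0000 + 3.9577, 0.0000 + -5.6521) = (3.9577, -5.6521)
link 1: phi[1] = -55 + -60 = -115 deg
  cos(-115 deg) = -0.4226, sin(-115 deg) = -0.9063
  joint[2] = (3.9577, -5.6521) + 10.7 * (-0.4226, -0.9063) = (3.9577 + -4.5220, -5.6521 + -9.6975) = (-0.5643, -15.3496)
link 2: phi[2] = -55 + -60 + -75 = -190 deg
  cos(-190 deg) = -0.9848, sin(-190 deg) = 0.1736
  joint[3] = (-0.5643, -15.3496) + 2.7 * (-0.9848, 0.1736) = (-0.5643 + -2.6590, -15.3496 + 0.4689) = (-3.2233, -14.8808)
End effector: (-3.2233, -14.8808)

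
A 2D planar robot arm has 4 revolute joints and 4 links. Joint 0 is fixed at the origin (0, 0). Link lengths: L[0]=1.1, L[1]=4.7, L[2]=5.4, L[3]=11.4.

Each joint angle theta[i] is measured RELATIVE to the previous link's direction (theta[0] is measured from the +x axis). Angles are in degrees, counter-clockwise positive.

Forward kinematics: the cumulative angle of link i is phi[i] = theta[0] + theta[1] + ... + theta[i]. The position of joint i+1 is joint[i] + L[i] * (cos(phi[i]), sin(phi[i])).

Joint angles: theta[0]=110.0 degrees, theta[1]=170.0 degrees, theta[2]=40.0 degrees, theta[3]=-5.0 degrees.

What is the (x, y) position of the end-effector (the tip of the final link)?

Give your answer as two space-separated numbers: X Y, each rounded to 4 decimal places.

joint[0] = (0.0000, 0.0000)  (base)
link 0: phi[0] = 110 = 110 deg
  cos(110 deg) = -0.3420, sin(110 deg) = 0.9397
  joint[1] = (0.0000, 0.0000) + 1.1 * (-0.3420, 0.9397) = (0.0000 + -0.3762, 0.0000 + 1.0337) = (-0.3762, 1.0337)
link 1: phi[1] = 110 + 170 = 280 deg
  cos(280 deg) = 0.1736, sin(280 deg) = -0.9848
  joint[2] = (-0.3762, 1.0337) + 4.7 * (0.1736, -0.9848) = (-0.3762 + 0.8161, 1.0337 + -4.6286) = (0.4399, -3.5949)
link 2: phi[2] = 110 + 170 + 40 = 320 deg
  cos(320 deg) = 0.7660, sin(320 deg) = -0.6428
  joint[3] = (0.4399, -3.5949) + 5.4 * (0.7660, -0.6428) = (0.4399 + 4.1366, -3.5949 + -3.4711) = (4.5766, -7.0660)
link 3: phi[3] = 110 + 170 + 40 + -5 = 315 deg
  cos(315 deg) = 0.7071, sin(315 deg) = -0.7071
  joint[4] = (4.5766, -7.0660) + 11.4 * (0.7071, -0.7071) = (4.5766 + 8.0610, -7.0660 + -8.0610) = (12.6376, -15.1270)
End effector: (12.6376, -15.1270)

Answer: 12.6376 -15.1270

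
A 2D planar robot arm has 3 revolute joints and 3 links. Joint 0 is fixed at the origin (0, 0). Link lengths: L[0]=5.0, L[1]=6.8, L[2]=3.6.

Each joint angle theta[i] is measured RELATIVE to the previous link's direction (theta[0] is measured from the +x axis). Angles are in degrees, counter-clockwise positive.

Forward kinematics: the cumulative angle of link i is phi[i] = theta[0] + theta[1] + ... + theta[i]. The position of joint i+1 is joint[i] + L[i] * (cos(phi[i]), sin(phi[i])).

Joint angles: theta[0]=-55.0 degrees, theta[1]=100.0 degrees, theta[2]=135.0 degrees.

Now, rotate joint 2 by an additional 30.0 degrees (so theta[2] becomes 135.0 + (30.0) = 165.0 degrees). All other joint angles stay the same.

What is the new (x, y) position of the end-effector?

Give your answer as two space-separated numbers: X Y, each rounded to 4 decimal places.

Answer: 4.5585 -1.0874

Derivation:
joint[0] = (0.0000, 0.0000)  (base)
link 0: phi[0] = -55 = -55 deg
  cos(-55 deg) = 0.5736, sin(-55 deg) = -0.8192
  joint[1] = (0.0000, 0.0000) + 5 * (0.5736, -0.8192) = (0.0000 + 2.8679, 0.0000 + -4.0958) = (2.8679, -4.0958)
link 1: phi[1] = -55 + 100 = 45 deg
  cos(45 deg) = 0.7071, sin(45 deg) = 0.7071
  joint[2] = (2.8679, -4.0958) + 6.8 * (0.7071, 0.7071) = (2.8679 + 4.8083, -4.0958 + 4.8083) = (7.6762, 0.7126)
link 2: phi[2] = -55 + 100 + 165 = 210 deg
  cos(210 deg) = -0.8660, sin(210 deg) = -0.5000
  joint[3] = (7.6762, 0.7126) + 3.6 * (-0.8660, -0.5000) = (7.6762 + -3.1177, 0.7126 + -1.8000) = (4.5585, -1.0874)
End effector: (4.5585, -1.0874)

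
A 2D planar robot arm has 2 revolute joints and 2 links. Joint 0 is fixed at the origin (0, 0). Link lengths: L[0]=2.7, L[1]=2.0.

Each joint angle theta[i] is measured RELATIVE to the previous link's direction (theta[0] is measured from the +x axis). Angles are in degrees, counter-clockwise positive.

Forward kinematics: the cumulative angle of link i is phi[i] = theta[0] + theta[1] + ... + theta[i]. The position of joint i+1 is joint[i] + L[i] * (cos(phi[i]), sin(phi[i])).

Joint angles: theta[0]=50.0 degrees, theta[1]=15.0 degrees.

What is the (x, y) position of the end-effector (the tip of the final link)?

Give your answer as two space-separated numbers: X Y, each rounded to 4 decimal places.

Answer: 2.5808 3.8809

Derivation:
joint[0] = (0.0000, 0.0000)  (base)
link 0: phi[0] = 50 = 50 deg
  cos(50 deg) = 0.6428, sin(50 deg) = 0.7660
  joint[1] = (0.0000, 0.0000) + 2.7 * (0.6428, 0.7660) = (0.0000 + 1.7355, 0.0000 + 2.0683) = (1.7355, 2.0683)
link 1: phi[1] = 50 + 15 = 65 deg
  cos(65 deg) = 0.4226, sin(65 deg) = 0.9063
  joint[2] = (1.7355, 2.0683) + 2 * (0.4226, 0.9063) = (1.7355 + 0.8452, 2.0683 + 1.8126) = (2.5808, 3.8809)
End effector: (2.5808, 3.8809)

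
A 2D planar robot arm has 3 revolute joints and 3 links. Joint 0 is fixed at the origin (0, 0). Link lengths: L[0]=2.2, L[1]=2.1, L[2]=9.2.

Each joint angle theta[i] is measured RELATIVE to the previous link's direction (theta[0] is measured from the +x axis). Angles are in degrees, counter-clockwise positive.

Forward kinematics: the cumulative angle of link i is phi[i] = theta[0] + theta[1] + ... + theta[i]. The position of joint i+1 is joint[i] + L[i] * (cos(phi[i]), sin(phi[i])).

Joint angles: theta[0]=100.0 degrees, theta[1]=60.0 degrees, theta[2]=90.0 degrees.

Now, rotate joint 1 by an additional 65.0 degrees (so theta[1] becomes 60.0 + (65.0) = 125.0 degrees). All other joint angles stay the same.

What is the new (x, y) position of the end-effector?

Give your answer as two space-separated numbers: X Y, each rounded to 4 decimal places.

joint[0] = (0.0000, 0.0000)  (base)
link 0: phi[0] = 100 = 100 deg
  cos(100 deg) = -0.1736, sin(100 deg) = 0.9848
  joint[1] = (0.0000, 0.0000) + 2.2 * (-0.1736, 0.9848) = (0.0000 + -0.3820, 0.0000 + 2.1666) = (-0.3820, 2.1666)
link 1: phi[1] = 100 + 125 = 225 deg
  cos(225 deg) = -0.7071, sin(225 deg) = -0.7071
  joint[2] = (-0.3820, 2.1666) + 2.1 * (-0.7071, -0.7071) = (-0.3820 + -1.4849, 2.1666 + -1.4849) = (-1.8670, 0.6817)
link 2: phi[2] = 100 + 125 + 90 = 315 deg
  cos(315 deg) = 0.7071, sin(315 deg) = -0.7071
  joint[3] = (-1.8670, 0.6817) + 9.2 * (0.7071, -0.7071) = (-1.8670 + 6.5054, 0.6817 + -6.5054) = (4.6384, -5.8237)
End effector: (4.6384, -5.8237)

Answer: 4.6384 -5.8237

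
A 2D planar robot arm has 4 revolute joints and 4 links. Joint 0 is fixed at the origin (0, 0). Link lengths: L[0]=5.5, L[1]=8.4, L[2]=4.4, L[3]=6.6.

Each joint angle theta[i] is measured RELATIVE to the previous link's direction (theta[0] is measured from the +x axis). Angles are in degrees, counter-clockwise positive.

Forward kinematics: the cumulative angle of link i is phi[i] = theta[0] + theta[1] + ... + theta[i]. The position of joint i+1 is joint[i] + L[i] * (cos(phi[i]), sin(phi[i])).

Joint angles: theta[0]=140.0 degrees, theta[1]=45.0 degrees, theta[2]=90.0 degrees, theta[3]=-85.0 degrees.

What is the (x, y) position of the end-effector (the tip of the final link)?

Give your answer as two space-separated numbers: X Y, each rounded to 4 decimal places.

Answer: -18.6975 -2.7261

Derivation:
joint[0] = (0.0000, 0.0000)  (base)
link 0: phi[0] = 140 = 140 deg
  cos(140 deg) = -0.7660, sin(140 deg) = 0.6428
  joint[1] = (0.0000, 0.0000) + 5.5 * (-0.7660, 0.6428) = (0.0000 + -4.2132, 0.0000 + 3.5353) = (-4.2132, 3.5353)
link 1: phi[1] = 140 + 45 = 185 deg
  cos(185 deg) = -0.9962, sin(185 deg) = -0.0872
  joint[2] = (-4.2132, 3.5353) + 8.4 * (-0.9962, -0.0872) = (-4.2132 + -8.3680, 3.5353 + -0.7321) = (-12.5813, 2.8032)
link 2: phi[2] = 140 + 45 + 90 = 275 deg
  cos(275 deg) = 0.0872, sin(275 deg) = -0.9962
  joint[3] = (-12.5813, 2.8032) + 4.4 * (0.0872, -0.9962) = (-12.5813 + 0.3835, 2.8032 + -4.3833) = (-12.1978, -1.5800)
link 3: phi[3] = 140 + 45 + 90 + -85 = 190 deg
  cos(190 deg) = -0.9848, sin(190 deg) = -0.1736
  joint[4] = (-12.1978, -1.5800) + 6.6 * (-0.9848, -0.1736) = (-12.1978 + -6.4997, -1.5800 + -1.1461) = (-18.6975, -2.7261)
End effector: (-18.6975, -2.7261)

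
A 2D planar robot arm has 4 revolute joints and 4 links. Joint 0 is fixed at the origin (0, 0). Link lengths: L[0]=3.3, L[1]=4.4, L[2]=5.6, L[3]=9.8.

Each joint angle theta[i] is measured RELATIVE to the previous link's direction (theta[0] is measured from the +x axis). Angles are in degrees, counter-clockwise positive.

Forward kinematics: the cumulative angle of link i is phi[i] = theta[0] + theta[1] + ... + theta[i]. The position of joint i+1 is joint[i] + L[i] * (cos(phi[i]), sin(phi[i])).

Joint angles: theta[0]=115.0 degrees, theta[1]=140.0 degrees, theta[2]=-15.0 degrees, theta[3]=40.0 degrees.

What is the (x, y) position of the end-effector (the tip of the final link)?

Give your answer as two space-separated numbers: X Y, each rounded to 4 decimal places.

joint[0] = (0.0000, 0.0000)  (base)
link 0: phi[0] = 115 = 115 deg
  cos(115 deg) = -0.4226, sin(115 deg) = 0.9063
  joint[1] = (0.0000, 0.0000) + 3.3 * (-0.4226, 0.9063) = (0.0000 + -1.3946, 0.0000 + 2.9908) = (-1.3946, 2.9908)
link 1: phi[1] = 115 + 140 = 255 deg
  cos(255 deg) = -0.2588, sin(255 deg) = -0.9659
  joint[2] = (-1.3946, 2.9908) + 4.4 * (-0.2588, -0.9659) = (-1.3946 + -1.1388, 2.9908 + -4.2501) = (-2.5334, -1.2593)
link 2: phi[2] = 115 + 140 + -15 = 240 deg
  cos(240 deg) = -0.5000, sin(240 deg) = -0.8660
  joint[3] = (-2.5334, -1.2593) + 5.6 * (-0.5000, -0.8660) = (-2.5334 + -2.8000, -1.2593 + -4.8497) = (-5.3334, -6.1090)
link 3: phi[3] = 115 + 140 + -15 + 40 = 280 deg
  cos(280 deg) = 0.1736, sin(280 deg) = -0.9848
  joint[4] = (-5.3334, -6.1090) + 9.8 * (0.1736, -0.9848) = (-5.3334 + 1.7018, -6.1090 + -9.6511) = (-3.6317, -15.7601)
End effector: (-3.6317, -15.7601)

Answer: -3.6317 -15.7601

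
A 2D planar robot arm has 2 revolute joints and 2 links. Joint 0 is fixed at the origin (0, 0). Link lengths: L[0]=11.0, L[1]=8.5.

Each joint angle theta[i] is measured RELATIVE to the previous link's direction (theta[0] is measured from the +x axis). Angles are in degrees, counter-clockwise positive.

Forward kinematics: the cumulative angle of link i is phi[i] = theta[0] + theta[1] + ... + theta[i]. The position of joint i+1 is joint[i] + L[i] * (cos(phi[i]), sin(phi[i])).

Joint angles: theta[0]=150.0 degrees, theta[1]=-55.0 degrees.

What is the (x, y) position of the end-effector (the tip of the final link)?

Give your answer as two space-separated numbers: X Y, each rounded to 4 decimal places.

Answer: -10.2671 13.9677

Derivation:
joint[0] = (0.0000, 0.0000)  (base)
link 0: phi[0] = 150 = 150 deg
  cos(150 deg) = -0.8660, sin(150 deg) = 0.5000
  joint[1] = (0.0000, 0.0000) + 11 * (-0.8660, 0.5000) = (0.0000 + -9.5263, 0.0000 + 5.5000) = (-9.5263, 5.5000)
link 1: phi[1] = 150 + -55 = 95 deg
  cos(95 deg) = -0.0872, sin(95 deg) = 0.9962
  joint[2] = (-9.5263, 5.5000) + 8.5 * (-0.0872, 0.9962) = (-9.5263 + -0.7408, 5.5000 + 8.4677) = (-10.2671, 13.9677)
End effector: (-10.2671, 13.9677)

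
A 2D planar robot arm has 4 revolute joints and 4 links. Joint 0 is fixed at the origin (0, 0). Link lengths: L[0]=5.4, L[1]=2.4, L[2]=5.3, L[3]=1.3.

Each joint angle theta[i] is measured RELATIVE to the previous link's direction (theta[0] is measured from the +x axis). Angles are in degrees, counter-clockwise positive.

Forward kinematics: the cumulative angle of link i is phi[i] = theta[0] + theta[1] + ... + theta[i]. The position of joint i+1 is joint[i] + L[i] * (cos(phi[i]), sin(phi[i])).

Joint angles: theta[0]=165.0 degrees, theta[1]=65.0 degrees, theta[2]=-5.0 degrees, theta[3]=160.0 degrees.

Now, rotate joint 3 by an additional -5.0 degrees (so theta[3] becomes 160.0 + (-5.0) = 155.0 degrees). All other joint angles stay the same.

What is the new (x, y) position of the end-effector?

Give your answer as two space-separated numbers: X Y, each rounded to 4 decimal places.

Answer: -9.2848 -3.7439

Derivation:
joint[0] = (0.0000, 0.0000)  (base)
link 0: phi[0] = 165 = 165 deg
  cos(165 deg) = -0.9659, sin(165 deg) = 0.2588
  joint[1] = (0.0000, 0.0000) + 5.4 * (-0.9659, 0.2588) = (0.0000 + -5.2160, 0.0000 + 1.3976) = (-5.2160, 1.3976)
link 1: phi[1] = 165 + 65 = 230 deg
  cos(230 deg) = -0.6428, sin(230 deg) = -0.7660
  joint[2] = (-5.2160, 1.3976) + 2.4 * (-0.6428, -0.7660) = (-5.2160 + -1.5427, 1.3976 + -1.8385) = (-6.7587, -0.4409)
link 2: phi[2] = 165 + 65 + -5 = 225 deg
  cos(225 deg) = -0.7071, sin(225 deg) = -0.7071
  joint[3] = (-6.7587, -0.4409) + 5.3 * (-0.7071, -0.7071) = (-6.7587 + -3.7477, -0.4409 + -3.7477) = (-10.5064, -4.1885)
link 3: phi[3] = 165 + 65 + -5 + 155 = 380 deg
  cos(380 deg) = 0.9397, sin(380 deg) = 0.3420
  joint[4] = (-10.5064, -4.1885) + 1.3 * (0.9397, 0.3420) = (-10.5064 + 1.2216, -4.1885 + 0.4446) = (-9.2848, -3.7439)
End effector: (-9.2848, -3.7439)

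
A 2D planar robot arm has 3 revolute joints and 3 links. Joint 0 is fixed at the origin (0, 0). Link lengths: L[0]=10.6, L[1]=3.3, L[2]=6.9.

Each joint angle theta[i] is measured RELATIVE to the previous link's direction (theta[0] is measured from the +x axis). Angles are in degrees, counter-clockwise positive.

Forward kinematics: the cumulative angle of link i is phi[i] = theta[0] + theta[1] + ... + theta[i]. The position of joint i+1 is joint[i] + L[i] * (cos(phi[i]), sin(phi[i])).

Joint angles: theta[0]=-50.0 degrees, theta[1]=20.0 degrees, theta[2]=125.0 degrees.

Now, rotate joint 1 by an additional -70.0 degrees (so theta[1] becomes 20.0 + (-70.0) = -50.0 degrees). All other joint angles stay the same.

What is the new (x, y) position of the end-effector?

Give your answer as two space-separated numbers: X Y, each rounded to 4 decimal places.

Answer: 12.4940 -8.4539

Derivation:
joint[0] = (0.0000, 0.0000)  (base)
link 0: phi[0] = -50 = -50 deg
  cos(-50 deg) = 0.6428, sin(-50 deg) = -0.7660
  joint[1] = (0.0000, 0.0000) + 10.6 * (0.6428, -0.7660) = (0.0000 + 6.8135, 0.0000 + -8.1201) = (6.8135, -8.1201)
link 1: phi[1] = -50 + -50 = -100 deg
  cos(-100 deg) = -0.1736, sin(-100 deg) = -0.9848
  joint[2] = (6.8135, -8.1201) + 3.3 * (-0.1736, -0.9848) = (6.8135 + -0.5730, -8.1201 + -3.2499) = (6.2405, -11.3699)
link 2: phi[2] = -50 + -50 + 125 = 25 deg
  cos(25 deg) = 0.9063, sin(25 deg) = 0.4226
  joint[3] = (6.2405, -11.3699) + 6.9 * (0.9063, 0.4226) = (6.2405 + 6.2535, -11.3699 + 2.9161) = (12.4940, -8.4539)
End effector: (12.4940, -8.4539)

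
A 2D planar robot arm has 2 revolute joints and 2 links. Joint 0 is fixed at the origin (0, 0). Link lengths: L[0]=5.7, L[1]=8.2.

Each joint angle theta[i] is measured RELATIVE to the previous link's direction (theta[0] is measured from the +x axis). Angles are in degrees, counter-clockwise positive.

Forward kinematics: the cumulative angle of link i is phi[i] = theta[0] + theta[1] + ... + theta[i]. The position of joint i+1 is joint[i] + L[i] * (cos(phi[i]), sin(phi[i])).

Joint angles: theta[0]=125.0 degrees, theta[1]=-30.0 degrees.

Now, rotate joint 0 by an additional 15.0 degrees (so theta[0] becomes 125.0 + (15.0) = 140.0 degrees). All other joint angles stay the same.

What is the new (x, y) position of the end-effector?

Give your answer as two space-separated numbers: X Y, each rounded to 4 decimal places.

Answer: -7.1710 11.3694

Derivation:
joint[0] = (0.0000, 0.0000)  (base)
link 0: phi[0] = 140 = 140 deg
  cos(140 deg) = -0.7660, sin(140 deg) = 0.6428
  joint[1] = (0.0000, 0.0000) + 5.7 * (-0.7660, 0.6428) = (0.0000 + -4.3665, 0.0000 + 3.6639) = (-4.3665, 3.6639)
link 1: phi[1] = 140 + -30 = 110 deg
  cos(110 deg) = -0.3420, sin(110 deg) = 0.9397
  joint[2] = (-4.3665, 3.6639) + 8.2 * (-0.3420, 0.9397) = (-4.3665 + -2.8046, 3.6639 + 7.7055) = (-7.1710, 11.3694)
End effector: (-7.1710, 11.3694)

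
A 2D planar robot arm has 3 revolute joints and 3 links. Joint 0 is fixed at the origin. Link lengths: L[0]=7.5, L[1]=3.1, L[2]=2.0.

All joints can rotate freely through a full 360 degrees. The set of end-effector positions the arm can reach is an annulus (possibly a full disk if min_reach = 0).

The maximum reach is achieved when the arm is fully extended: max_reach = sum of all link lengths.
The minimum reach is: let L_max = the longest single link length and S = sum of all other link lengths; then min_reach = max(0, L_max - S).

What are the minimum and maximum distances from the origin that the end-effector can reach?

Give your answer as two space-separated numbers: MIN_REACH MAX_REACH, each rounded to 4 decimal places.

Link lengths: [7.5, 3.1, 2.0]
max_reach = 7.5 + 3.1 + 2 = 12.6
L_max = max([7.5, 3.1, 2.0]) = 7.5
S (sum of others) = 12.6 - 7.5 = 5.1
min_reach = max(0, 7.5 - 5.1) = max(0, 2.4) = 2.4

Answer: 2.4000 12.6000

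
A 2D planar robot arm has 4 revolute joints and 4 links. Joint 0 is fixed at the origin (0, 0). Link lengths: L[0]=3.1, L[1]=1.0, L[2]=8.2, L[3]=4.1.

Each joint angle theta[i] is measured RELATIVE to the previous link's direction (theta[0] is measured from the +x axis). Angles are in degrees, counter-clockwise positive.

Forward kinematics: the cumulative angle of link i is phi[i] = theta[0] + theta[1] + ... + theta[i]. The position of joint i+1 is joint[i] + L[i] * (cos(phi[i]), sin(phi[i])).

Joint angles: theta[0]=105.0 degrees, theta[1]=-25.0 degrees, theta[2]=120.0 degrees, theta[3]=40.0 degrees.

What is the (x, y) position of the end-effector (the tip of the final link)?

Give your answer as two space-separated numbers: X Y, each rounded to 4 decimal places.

joint[0] = (0.0000, 0.0000)  (base)
link 0: phi[0] = 105 = 105 deg
  cos(105 deg) = -0.2588, sin(105 deg) = 0.9659
  joint[1] = (0.0000, 0.0000) + 3.1 * (-0.2588, 0.9659) = (0.0000 + -0.8023, 0.0000 + 2.9944) = (-0.8023, 2.9944)
link 1: phi[1] = 105 + -25 = 80 deg
  cos(80 deg) = 0.1736, sin(80 deg) = 0.9848
  joint[2] = (-0.8023, 2.9944) + 1 * (0.1736, 0.9848) = (-0.8023 + 0.1736, 2.9944 + 0.9848) = (-0.6287, 3.9792)
link 2: phi[2] = 105 + -25 + 120 = 200 deg
  cos(200 deg) = -0.9397, sin(200 deg) = -0.3420
  joint[3] = (-0.6287, 3.9792) + 8.2 * (-0.9397, -0.3420) = (-0.6287 + -7.7055, 3.9792 + -2.8046) = (-8.3342, 1.1746)
link 3: phi[3] = 105 + -25 + 120 + 40 = 240 deg
  cos(240 deg) = -0.5000, sin(240 deg) = -0.8660
  joint[4] = (-8.3342, 1.1746) + 4.1 * (-0.5000, -0.8660) = (-8.3342 + -2.0500, 1.1746 + -3.5507) = (-10.3842, -2.3761)
End effector: (-10.3842, -2.3761)

Answer: -10.3842 -2.3761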